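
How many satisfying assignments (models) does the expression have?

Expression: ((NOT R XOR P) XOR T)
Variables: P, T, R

Satisfying assignments: (0,0,0), (0,1,1), (1,0,1), (1,1,0)
Count: 4 out of 8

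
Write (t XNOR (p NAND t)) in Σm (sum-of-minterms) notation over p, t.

Σm(1) = (NOT p AND t)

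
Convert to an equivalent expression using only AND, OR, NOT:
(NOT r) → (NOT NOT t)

r OR (NOT NOT t)
(Implication elimination: A → B = NOT A OR B)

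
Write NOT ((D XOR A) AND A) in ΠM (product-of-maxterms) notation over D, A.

ΠM(1) = (D OR NOT A)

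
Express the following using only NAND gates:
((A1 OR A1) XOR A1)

((((A1 NAND A1) NAND (A1 NAND A1)) NAND (((A1 NAND A1) NAND (A1 NAND A1)) NAND A1)) NAND (A1 NAND (((A1 NAND A1) NAND (A1 NAND A1)) NAND A1)))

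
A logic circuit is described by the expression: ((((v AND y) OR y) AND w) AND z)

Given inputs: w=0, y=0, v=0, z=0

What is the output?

Substituting: ((((0 AND 0) OR 0) AND 0) AND 0)
= 0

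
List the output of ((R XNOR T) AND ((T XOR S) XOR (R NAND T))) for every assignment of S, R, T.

S | R | T | Output
------------------
0 | 0 | 0 | 1
0 | 0 | 1 | 0
0 | 1 | 0 | 0
0 | 1 | 1 | 1
1 | 0 | 0 | 0
1 | 0 | 1 | 0
1 | 1 | 0 | 0
1 | 1 | 1 | 0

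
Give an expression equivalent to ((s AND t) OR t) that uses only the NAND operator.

((((s NAND t) NAND (s NAND t)) NAND ((s NAND t) NAND (s NAND t))) NAND (t NAND t))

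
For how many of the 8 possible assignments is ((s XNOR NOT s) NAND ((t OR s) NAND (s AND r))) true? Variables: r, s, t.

Satisfying assignments: (0,0,0), (0,0,1), (0,1,0), (0,1,1), (1,0,0), (1,0,1), (1,1,0), (1,1,1)
Count: 8 out of 8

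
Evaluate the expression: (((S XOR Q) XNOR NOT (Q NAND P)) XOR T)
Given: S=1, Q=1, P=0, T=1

Substituting: (((1 XOR 1) XNOR NOT (1 NAND 0)) XOR 1)
= 0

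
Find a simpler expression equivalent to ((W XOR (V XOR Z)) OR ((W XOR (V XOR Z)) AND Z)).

By absorption (E OR (E AND v) = E):
= (W XOR (V XOR Z))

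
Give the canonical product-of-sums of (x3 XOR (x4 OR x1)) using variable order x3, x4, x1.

ΠM(0, 5, 6, 7) = (x3 OR x4 OR x1) AND (NOT x3 OR x4 OR NOT x1) AND (NOT x3 OR NOT x4 OR x1) AND (NOT x3 OR NOT x4 OR NOT x1)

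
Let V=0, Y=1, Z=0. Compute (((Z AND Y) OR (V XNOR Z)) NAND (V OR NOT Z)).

Substituting: (((0 AND 1) OR (0 XNOR 0)) NAND (0 OR NOT 0))
= 0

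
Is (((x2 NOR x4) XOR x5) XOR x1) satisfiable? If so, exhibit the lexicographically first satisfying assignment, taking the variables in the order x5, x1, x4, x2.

x5=0, x1=0, x4=0, x2=0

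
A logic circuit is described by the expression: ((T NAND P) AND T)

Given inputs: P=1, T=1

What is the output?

Substituting: ((1 NAND 1) AND 1)
= 0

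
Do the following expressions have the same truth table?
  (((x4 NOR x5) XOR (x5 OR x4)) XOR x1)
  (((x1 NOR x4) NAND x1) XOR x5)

No. Counterexample: with x5=0, x1=1, x4=0, Expression 1 = 0 but Expression 2 = 1.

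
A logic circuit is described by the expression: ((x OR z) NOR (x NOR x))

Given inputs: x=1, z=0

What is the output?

Substituting: ((1 OR 0) NOR (1 NOR 1))
= 0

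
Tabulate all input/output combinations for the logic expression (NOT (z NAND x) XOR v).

v | x | z | Output
------------------
0 | 0 | 0 | 0
0 | 0 | 1 | 0
0 | 1 | 0 | 0
0 | 1 | 1 | 1
1 | 0 | 0 | 1
1 | 0 | 1 | 1
1 | 1 | 0 | 1
1 | 1 | 1 | 0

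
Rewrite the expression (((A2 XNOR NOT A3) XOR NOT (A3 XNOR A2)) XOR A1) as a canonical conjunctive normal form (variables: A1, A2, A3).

(A1 OR A2 OR A3) AND (A1 OR A2 OR NOT A3) AND (A1 OR NOT A2 OR A3) AND (A1 OR NOT A2 OR NOT A3)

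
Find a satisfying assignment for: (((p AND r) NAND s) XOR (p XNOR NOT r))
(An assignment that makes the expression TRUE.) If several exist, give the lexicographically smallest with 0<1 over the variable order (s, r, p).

s=0, r=0, p=0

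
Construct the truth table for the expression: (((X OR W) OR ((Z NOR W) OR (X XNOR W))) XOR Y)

X | W | Z | Y | Output
----------------------
0 | 0 | 0 | 0 | 1
0 | 0 | 0 | 1 | 0
0 | 0 | 1 | 0 | 1
0 | 0 | 1 | 1 | 0
0 | 1 | 0 | 0 | 1
0 | 1 | 0 | 1 | 0
0 | 1 | 1 | 0 | 1
0 | 1 | 1 | 1 | 0
1 | 0 | 0 | 0 | 1
1 | 0 | 0 | 1 | 0
1 | 0 | 1 | 0 | 1
1 | 0 | 1 | 1 | 0
1 | 1 | 0 | 0 | 1
1 | 1 | 0 | 1 | 0
1 | 1 | 1 | 0 | 1
1 | 1 | 1 | 1 | 0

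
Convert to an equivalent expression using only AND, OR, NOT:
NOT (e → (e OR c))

e AND NOT (e OR c)
(Negated implication: NOT(A → B) = A AND NOT B)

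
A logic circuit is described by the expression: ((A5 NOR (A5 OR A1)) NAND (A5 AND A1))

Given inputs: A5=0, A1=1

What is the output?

Substituting: ((0 NOR (0 OR 1)) NAND (0 AND 1))
= 1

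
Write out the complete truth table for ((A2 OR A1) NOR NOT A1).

A1 | A2 | Output
----------------
0 | 0 | 0
0 | 1 | 0
1 | 0 | 0
1 | 1 | 0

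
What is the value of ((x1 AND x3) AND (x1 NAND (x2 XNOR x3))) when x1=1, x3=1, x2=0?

Substituting: ((1 AND 1) AND (1 NAND (0 XNOR 1)))
= 1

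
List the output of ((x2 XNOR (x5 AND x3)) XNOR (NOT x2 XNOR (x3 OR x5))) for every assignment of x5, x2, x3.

x5 | x2 | x3 | Output
---------------------
0 | 0 | 0 | 0
0 | 0 | 1 | 1
0 | 1 | 0 | 0
0 | 1 | 1 | 1
1 | 0 | 0 | 1
1 | 0 | 1 | 0
1 | 1 | 0 | 1
1 | 1 | 1 | 0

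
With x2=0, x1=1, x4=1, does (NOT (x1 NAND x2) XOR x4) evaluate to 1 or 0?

Substituting: (NOT (1 NAND 0) XOR 1)
= 1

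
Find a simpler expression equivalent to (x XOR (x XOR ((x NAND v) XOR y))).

By XOR self-cancellation ((E XOR v) XOR v = E):
= ((x NAND v) XOR y)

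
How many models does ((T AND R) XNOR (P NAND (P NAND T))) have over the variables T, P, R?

Satisfying assignments: (0,1,0), (0,1,1), (1,0,1), (1,1,1)
Count: 4 out of 8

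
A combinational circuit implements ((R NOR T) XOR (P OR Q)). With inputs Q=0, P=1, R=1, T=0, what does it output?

Substituting: ((1 NOR 0) XOR (1 OR 0))
= 1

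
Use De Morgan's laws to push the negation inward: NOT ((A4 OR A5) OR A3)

NOT (A4 OR A5) AND NOT A3
De Morgan's: NOT(OR of terms) = AND of negations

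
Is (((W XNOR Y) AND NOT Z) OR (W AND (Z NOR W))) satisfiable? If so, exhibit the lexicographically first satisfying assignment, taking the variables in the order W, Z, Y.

W=0, Z=0, Y=0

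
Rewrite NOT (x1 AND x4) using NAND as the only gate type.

(((x1 NAND x4) NAND (x1 NAND x4)) NAND ((x1 NAND x4) NAND (x1 NAND x4)))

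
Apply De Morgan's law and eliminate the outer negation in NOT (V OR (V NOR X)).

NOT V AND NOT (V NOR X)
De Morgan's: NOT(OR of terms) = AND of negations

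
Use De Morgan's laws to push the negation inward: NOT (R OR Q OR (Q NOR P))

NOT R AND NOT Q AND NOT (Q NOR P)
De Morgan's: NOT(OR of terms) = AND of negations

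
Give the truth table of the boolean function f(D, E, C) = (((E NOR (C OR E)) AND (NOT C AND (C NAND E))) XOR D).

D | E | C | Output
------------------
0 | 0 | 0 | 1
0 | 0 | 1 | 0
0 | 1 | 0 | 0
0 | 1 | 1 | 0
1 | 0 | 0 | 0
1 | 0 | 1 | 1
1 | 1 | 0 | 1
1 | 1 | 1 | 1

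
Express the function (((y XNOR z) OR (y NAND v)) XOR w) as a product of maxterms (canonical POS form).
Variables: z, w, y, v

ΠM(3, 4, 5, 6, 12, 13, 14, 15) = (z OR w OR NOT y OR NOT v) AND (z OR NOT w OR y OR v) AND (z OR NOT w OR y OR NOT v) AND (z OR NOT w OR NOT y OR v) AND (NOT z OR NOT w OR y OR v) AND (NOT z OR NOT w OR y OR NOT v) AND (NOT z OR NOT w OR NOT y OR v) AND (NOT z OR NOT w OR NOT y OR NOT v)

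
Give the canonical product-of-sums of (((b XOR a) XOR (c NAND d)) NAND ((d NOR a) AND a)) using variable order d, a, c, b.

ΠM() = TRUE (no maxterms)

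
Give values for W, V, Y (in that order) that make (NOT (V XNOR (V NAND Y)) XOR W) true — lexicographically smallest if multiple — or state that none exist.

W=0, V=0, Y=0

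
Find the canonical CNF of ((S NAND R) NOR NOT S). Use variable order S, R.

(S OR R) AND (S OR NOT R) AND (NOT S OR R)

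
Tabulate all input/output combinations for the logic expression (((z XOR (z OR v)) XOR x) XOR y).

x | y | v | z | Output
----------------------
0 | 0 | 0 | 0 | 0
0 | 0 | 0 | 1 | 0
0 | 0 | 1 | 0 | 1
0 | 0 | 1 | 1 | 0
0 | 1 | 0 | 0 | 1
0 | 1 | 0 | 1 | 1
0 | 1 | 1 | 0 | 0
0 | 1 | 1 | 1 | 1
1 | 0 | 0 | 0 | 1
1 | 0 | 0 | 1 | 1
1 | 0 | 1 | 0 | 0
1 | 0 | 1 | 1 | 1
1 | 1 | 0 | 0 | 0
1 | 1 | 0 | 1 | 0
1 | 1 | 1 | 0 | 1
1 | 1 | 1 | 1 | 0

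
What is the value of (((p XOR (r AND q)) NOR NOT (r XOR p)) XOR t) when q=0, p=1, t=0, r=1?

Substituting: (((1 XOR (1 AND 0)) NOR NOT (1 XOR 1)) XOR 0)
= 0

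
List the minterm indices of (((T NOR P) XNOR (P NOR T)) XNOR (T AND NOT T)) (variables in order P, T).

Σm() = FALSE (no minterms)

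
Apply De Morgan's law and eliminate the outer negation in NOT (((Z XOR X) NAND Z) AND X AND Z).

NOT ((Z XOR X) NAND Z) OR NOT X OR NOT Z
De Morgan's: NOT(AND of terms) = OR of negations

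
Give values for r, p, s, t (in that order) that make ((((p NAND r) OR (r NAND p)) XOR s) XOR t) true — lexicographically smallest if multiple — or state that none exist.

r=0, p=0, s=0, t=0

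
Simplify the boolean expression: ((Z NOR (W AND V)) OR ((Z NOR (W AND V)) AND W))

By absorption (E OR (E AND v) = E):
= (Z NOR (W AND V))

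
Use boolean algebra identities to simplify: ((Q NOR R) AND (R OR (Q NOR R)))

By absorption (E AND (E OR v) = E):
= (Q NOR R)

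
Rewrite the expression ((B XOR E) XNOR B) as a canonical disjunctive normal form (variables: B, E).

(NOT B AND NOT E) OR (B AND NOT E)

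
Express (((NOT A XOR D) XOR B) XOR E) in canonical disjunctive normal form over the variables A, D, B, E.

(NOT A AND NOT D AND NOT B AND NOT E) OR (NOT A AND NOT D AND B AND E) OR (NOT A AND D AND NOT B AND E) OR (NOT A AND D AND B AND NOT E) OR (A AND NOT D AND NOT B AND E) OR (A AND NOT D AND B AND NOT E) OR (A AND D AND NOT B AND NOT E) OR (A AND D AND B AND E)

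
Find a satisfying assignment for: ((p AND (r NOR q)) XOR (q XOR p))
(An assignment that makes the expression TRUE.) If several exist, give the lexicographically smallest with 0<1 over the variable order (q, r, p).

q=0, r=1, p=1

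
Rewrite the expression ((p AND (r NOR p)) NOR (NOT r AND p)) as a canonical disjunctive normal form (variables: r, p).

(NOT r AND NOT p) OR (r AND NOT p) OR (r AND p)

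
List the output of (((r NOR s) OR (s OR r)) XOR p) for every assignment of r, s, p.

r | s | p | Output
------------------
0 | 0 | 0 | 1
0 | 0 | 1 | 0
0 | 1 | 0 | 1
0 | 1 | 1 | 0
1 | 0 | 0 | 1
1 | 0 | 1 | 0
1 | 1 | 0 | 1
1 | 1 | 1 | 0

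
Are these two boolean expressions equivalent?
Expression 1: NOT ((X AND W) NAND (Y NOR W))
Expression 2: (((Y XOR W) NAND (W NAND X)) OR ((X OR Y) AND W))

No. Counterexample: with X=0, Y=0, W=0, Expression 1 = 0 but Expression 2 = 1.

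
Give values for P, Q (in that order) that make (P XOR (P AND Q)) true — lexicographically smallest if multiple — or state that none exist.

P=1, Q=0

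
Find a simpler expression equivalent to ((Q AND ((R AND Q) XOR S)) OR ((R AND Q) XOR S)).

By absorption (E OR (E AND v) = E):
= ((R AND Q) XOR S)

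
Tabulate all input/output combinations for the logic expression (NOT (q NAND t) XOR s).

q | s | t | Output
------------------
0 | 0 | 0 | 0
0 | 0 | 1 | 0
0 | 1 | 0 | 1
0 | 1 | 1 | 1
1 | 0 | 0 | 0
1 | 0 | 1 | 1
1 | 1 | 0 | 1
1 | 1 | 1 | 0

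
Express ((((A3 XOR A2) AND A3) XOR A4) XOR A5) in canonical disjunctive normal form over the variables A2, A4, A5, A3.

(NOT A2 AND NOT A4 AND NOT A5 AND A3) OR (NOT A2 AND NOT A4 AND A5 AND NOT A3) OR (NOT A2 AND A4 AND NOT A5 AND NOT A3) OR (NOT A2 AND A4 AND A5 AND A3) OR (A2 AND NOT A4 AND A5 AND NOT A3) OR (A2 AND NOT A4 AND A5 AND A3) OR (A2 AND A4 AND NOT A5 AND NOT A3) OR (A2 AND A4 AND NOT A5 AND A3)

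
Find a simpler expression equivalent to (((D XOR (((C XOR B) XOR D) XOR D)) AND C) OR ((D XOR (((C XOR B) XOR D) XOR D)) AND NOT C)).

By distribution ((E AND v) OR (E AND NOT v) = E) then XOR self-cancellation ((E XOR v) XOR v = E):
= ((C XOR B) XOR D)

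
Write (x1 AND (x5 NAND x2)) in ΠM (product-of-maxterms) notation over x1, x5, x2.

ΠM(0, 1, 2, 3, 7) = (x1 OR x5 OR x2) AND (x1 OR x5 OR NOT x2) AND (x1 OR NOT x5 OR x2) AND (x1 OR NOT x5 OR NOT x2) AND (NOT x1 OR NOT x5 OR NOT x2)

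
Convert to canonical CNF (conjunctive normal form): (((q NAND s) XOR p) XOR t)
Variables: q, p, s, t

(q OR p OR s OR NOT t) AND (q OR p OR NOT s OR NOT t) AND (q OR NOT p OR s OR t) AND (q OR NOT p OR NOT s OR t) AND (NOT q OR p OR s OR NOT t) AND (NOT q OR p OR NOT s OR t) AND (NOT q OR NOT p OR s OR t) AND (NOT q OR NOT p OR NOT s OR NOT t)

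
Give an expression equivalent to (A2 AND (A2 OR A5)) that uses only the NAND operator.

((A2 NAND ((A2 NAND A2) NAND (A5 NAND A5))) NAND (A2 NAND ((A2 NAND A2) NAND (A5 NAND A5))))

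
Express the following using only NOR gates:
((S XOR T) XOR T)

((((((((S NOR T) NOR (S NOR T)) NOR ((S NOR T) NOR (S NOR T))) NOR ((((S NOR S) NOR (T NOR T)) NOR ((S NOR S) NOR (T NOR T))) NOR (((S NOR S) NOR (T NOR T)) NOR ((S NOR S) NOR (T NOR T))))) NOR T) NOR (((((S NOR T) NOR (S NOR T)) NOR ((S NOR T) NOR (S NOR T))) NOR ((((S NOR S) NOR (T NOR T)) NOR ((S NOR S) NOR (T NOR T))) NOR (((S NOR S) NOR (T NOR T)) NOR ((S NOR S) NOR (T NOR T))))) NOR T)) NOR ((((((S NOR T) NOR (S NOR T)) NOR ((S NOR T) NOR (S NOR T))) NOR ((((S NOR S) NOR (T NOR T)) NOR ((S NOR S) NOR (T NOR T))) NOR (((S NOR S) NOR (T NOR T)) NOR ((S NOR S) NOR (T NOR T))))) NOR T) NOR (((((S NOR T) NOR (S NOR T)) NOR ((S NOR T) NOR (S NOR T))) NOR ((((S NOR S) NOR (T NOR T)) NOR ((S NOR S) NOR (T NOR T))) NOR (((S NOR S) NOR (T NOR T)) NOR ((S NOR S) NOR (T NOR T))))) NOR T))) NOR ((((((((S NOR T) NOR (S NOR T)) NOR ((S NOR T) NOR (S NOR T))) NOR ((((S NOR S) NOR (T NOR T)) NOR ((S NOR S) NOR (T NOR T))) NOR (((S NOR S) NOR (T NOR T)) NOR ((S NOR S) NOR (T NOR T))))) NOR ((((S NOR T) NOR (S NOR T)) NOR ((S NOR T) NOR (S NOR T))) NOR ((((S NOR S) NOR (T NOR T)) NOR ((S NOR S) NOR (T NOR T))) NOR (((S NOR S) NOR (T NOR T)) NOR ((S NOR S) NOR (T NOR T)))))) NOR (T NOR T)) NOR ((((((S NOR T) NOR (S NOR T)) NOR ((S NOR T) NOR (S NOR T))) NOR ((((S NOR S) NOR (T NOR T)) NOR ((S NOR S) NOR (T NOR T))) NOR (((S NOR S) NOR (T NOR T)) NOR ((S NOR S) NOR (T NOR T))))) NOR ((((S NOR T) NOR (S NOR T)) NOR ((S NOR T) NOR (S NOR T))) NOR ((((S NOR S) NOR (T NOR T)) NOR ((S NOR S) NOR (T NOR T))) NOR (((S NOR S) NOR (T NOR T)) NOR ((S NOR S) NOR (T NOR T)))))) NOR (T NOR T))) NOR (((((((S NOR T) NOR (S NOR T)) NOR ((S NOR T) NOR (S NOR T))) NOR ((((S NOR S) NOR (T NOR T)) NOR ((S NOR S) NOR (T NOR T))) NOR (((S NOR S) NOR (T NOR T)) NOR ((S NOR S) NOR (T NOR T))))) NOR ((((S NOR T) NOR (S NOR T)) NOR ((S NOR T) NOR (S NOR T))) NOR ((((S NOR S) NOR (T NOR T)) NOR ((S NOR S) NOR (T NOR T))) NOR (((S NOR S) NOR (T NOR T)) NOR ((S NOR S) NOR (T NOR T)))))) NOR (T NOR T)) NOR ((((((S NOR T) NOR (S NOR T)) NOR ((S NOR T) NOR (S NOR T))) NOR ((((S NOR S) NOR (T NOR T)) NOR ((S NOR S) NOR (T NOR T))) NOR (((S NOR S) NOR (T NOR T)) NOR ((S NOR S) NOR (T NOR T))))) NOR ((((S NOR T) NOR (S NOR T)) NOR ((S NOR T) NOR (S NOR T))) NOR ((((S NOR S) NOR (T NOR T)) NOR ((S NOR S) NOR (T NOR T))) NOR (((S NOR S) NOR (T NOR T)) NOR ((S NOR S) NOR (T NOR T)))))) NOR (T NOR T)))))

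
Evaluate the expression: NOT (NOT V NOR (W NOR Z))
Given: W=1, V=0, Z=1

Substituting: NOT (NOT 0 NOR (1 NOR 1))
= 1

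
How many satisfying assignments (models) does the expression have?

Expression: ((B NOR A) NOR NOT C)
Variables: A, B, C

Satisfying assignments: (0,1,1), (1,0,1), (1,1,1)
Count: 3 out of 8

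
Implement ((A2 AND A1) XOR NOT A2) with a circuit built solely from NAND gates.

((((A2 NAND A1) NAND (A2 NAND A1)) NAND (((A2 NAND A1) NAND (A2 NAND A1)) NAND (A2 NAND A2))) NAND ((A2 NAND A2) NAND (((A2 NAND A1) NAND (A2 NAND A1)) NAND (A2 NAND A2))))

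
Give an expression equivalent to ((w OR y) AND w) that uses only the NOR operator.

((((w NOR y) NOR (w NOR y)) NOR ((w NOR y) NOR (w NOR y))) NOR (w NOR w))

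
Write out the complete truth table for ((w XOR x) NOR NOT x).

x | w | Output
--------------
0 | 0 | 0
0 | 1 | 0
1 | 0 | 0
1 | 1 | 1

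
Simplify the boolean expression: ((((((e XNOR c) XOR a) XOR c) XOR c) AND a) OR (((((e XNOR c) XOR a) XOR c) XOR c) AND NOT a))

By distribution ((E AND v) OR (E AND NOT v) = E) then XOR self-cancellation ((E XOR v) XOR v = E):
= ((e XNOR c) XOR a)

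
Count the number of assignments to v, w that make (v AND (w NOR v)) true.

No assignment satisfies the expression.
Count: 0 out of 4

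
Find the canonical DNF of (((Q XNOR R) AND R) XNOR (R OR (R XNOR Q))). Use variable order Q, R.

(Q AND NOT R) OR (Q AND R)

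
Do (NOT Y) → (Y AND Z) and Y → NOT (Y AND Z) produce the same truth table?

No, Inverse is not equivalent to original (counterexample: Z=0, Y=0)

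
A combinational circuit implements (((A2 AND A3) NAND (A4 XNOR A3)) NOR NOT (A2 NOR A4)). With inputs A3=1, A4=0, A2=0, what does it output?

Substituting: (((0 AND 1) NAND (0 XNOR 1)) NOR NOT (0 NOR 0))
= 0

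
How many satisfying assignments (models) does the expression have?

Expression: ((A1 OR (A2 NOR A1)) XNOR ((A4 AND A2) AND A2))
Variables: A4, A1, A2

Satisfying assignments: (0,0,1), (1,1,1)
Count: 2 out of 8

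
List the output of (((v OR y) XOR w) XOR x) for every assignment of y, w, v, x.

y | w | v | x | Output
----------------------
0 | 0 | 0 | 0 | 0
0 | 0 | 0 | 1 | 1
0 | 0 | 1 | 0 | 1
0 | 0 | 1 | 1 | 0
0 | 1 | 0 | 0 | 1
0 | 1 | 0 | 1 | 0
0 | 1 | 1 | 0 | 0
0 | 1 | 1 | 1 | 1
1 | 0 | 0 | 0 | 1
1 | 0 | 0 | 1 | 0
1 | 0 | 1 | 0 | 1
1 | 0 | 1 | 1 | 0
1 | 1 | 0 | 0 | 0
1 | 1 | 0 | 1 | 1
1 | 1 | 1 | 0 | 0
1 | 1 | 1 | 1 | 1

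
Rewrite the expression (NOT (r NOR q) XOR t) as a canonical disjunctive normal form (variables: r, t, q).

(NOT r AND NOT t AND q) OR (NOT r AND t AND NOT q) OR (r AND NOT t AND NOT q) OR (r AND NOT t AND q)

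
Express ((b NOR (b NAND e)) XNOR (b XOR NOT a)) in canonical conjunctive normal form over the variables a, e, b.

(a OR e OR b) AND (a OR NOT e OR b) AND (NOT a OR e OR NOT b) AND (NOT a OR NOT e OR NOT b)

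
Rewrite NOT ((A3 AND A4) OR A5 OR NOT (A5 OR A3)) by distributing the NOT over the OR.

NOT (A3 AND A4) AND NOT A5 AND (A5 OR A3)
De Morgan's: NOT(OR of terms) = AND of negations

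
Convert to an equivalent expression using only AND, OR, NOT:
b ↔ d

(b AND d) OR (NOT b AND NOT d)
(Biconditional = both true or both false)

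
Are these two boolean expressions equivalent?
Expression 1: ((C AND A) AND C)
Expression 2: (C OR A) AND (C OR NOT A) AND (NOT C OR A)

Yes, they are equivalent — the two output columns agree on all 4 assignments:
C | A | Expression 1 | Expression 2
-----------------------------------
0 | 0 | 0 | 0
0 | 1 | 0 | 0
1 | 0 | 0 | 0
1 | 1 | 1 | 1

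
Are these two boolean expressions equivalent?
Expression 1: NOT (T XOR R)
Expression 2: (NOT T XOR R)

Yes, they are equivalent — the two output columns agree on all 4 assignments:
T | R | Expression 1 | Expression 2
-----------------------------------
0 | 0 | 1 | 1
0 | 1 | 0 | 0
1 | 0 | 0 | 0
1 | 1 | 1 | 1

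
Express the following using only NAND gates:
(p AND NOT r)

((p NAND (r NAND r)) NAND (p NAND (r NAND r)))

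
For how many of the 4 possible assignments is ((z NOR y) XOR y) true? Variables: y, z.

Satisfying assignments: (0,0), (1,0), (1,1)
Count: 3 out of 4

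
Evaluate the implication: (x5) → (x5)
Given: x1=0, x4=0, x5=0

Antecedent (x5) = 0; consequent (x5) = 0.
0 → 0 = 1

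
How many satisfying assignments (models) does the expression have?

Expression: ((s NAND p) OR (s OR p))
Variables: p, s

Satisfying assignments: (0,0), (0,1), (1,0), (1,1)
Count: 4 out of 4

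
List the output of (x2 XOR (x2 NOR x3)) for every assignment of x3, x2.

x3 | x2 | Output
----------------
0 | 0 | 1
0 | 1 | 1
1 | 0 | 0
1 | 1 | 1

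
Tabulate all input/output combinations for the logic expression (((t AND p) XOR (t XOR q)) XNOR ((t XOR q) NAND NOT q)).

q | p | t | Output
------------------
0 | 0 | 0 | 0
0 | 0 | 1 | 0
0 | 1 | 0 | 0
0 | 1 | 1 | 1
1 | 0 | 0 | 1
1 | 0 | 1 | 0
1 | 1 | 0 | 1
1 | 1 | 1 | 1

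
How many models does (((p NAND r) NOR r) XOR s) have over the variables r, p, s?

Satisfying assignments: (0,0,1), (0,1,1), (1,0,1), (1,1,1)
Count: 4 out of 8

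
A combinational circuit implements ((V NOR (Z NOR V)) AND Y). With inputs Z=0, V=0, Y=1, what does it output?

Substituting: ((0 NOR (0 NOR 0)) AND 1)
= 0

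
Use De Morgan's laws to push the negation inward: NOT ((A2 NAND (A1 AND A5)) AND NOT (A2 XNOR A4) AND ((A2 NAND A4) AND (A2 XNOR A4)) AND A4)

NOT (A2 NAND (A1 AND A5)) OR (A2 XNOR A4) OR NOT ((A2 NAND A4) AND (A2 XNOR A4)) OR NOT A4
De Morgan's: NOT(AND of terms) = OR of negations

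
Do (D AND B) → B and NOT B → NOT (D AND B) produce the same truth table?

Yes, Contrapositive is always equivalent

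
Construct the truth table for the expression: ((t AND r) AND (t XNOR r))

t | r | Output
--------------
0 | 0 | 0
0 | 1 | 0
1 | 0 | 0
1 | 1 | 1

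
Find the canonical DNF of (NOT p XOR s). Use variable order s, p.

(NOT s AND NOT p) OR (s AND p)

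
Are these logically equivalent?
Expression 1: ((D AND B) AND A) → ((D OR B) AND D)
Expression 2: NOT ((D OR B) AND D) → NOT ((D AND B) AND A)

Yes, Contrapositive is always equivalent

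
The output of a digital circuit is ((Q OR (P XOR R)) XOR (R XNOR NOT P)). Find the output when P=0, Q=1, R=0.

Substituting: ((1 OR (0 XOR 0)) XOR (0 XNOR NOT 0))
= 1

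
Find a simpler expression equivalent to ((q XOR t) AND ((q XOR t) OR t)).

By absorption (E AND (E OR v) = E):
= (q XOR t)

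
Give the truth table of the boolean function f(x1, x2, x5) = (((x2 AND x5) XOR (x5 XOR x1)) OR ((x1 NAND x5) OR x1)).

x1 | x2 | x5 | Output
---------------------
0 | 0 | 0 | 1
0 | 0 | 1 | 1
0 | 1 | 0 | 1
0 | 1 | 1 | 1
1 | 0 | 0 | 1
1 | 0 | 1 | 1
1 | 1 | 0 | 1
1 | 1 | 1 | 1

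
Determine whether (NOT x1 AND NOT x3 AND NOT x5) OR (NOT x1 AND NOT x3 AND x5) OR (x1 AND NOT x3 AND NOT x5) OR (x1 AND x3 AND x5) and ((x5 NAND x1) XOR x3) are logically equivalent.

Yes, they are equivalent — the two output columns agree on all 8 assignments:
x1 | x3 | x5 | Expression 1 | Expression 2
------------------------------------------
0 | 0 | 0 | 1 | 1
0 | 0 | 1 | 1 | 1
0 | 1 | 0 | 0 | 0
0 | 1 | 1 | 0 | 0
1 | 0 | 0 | 1 | 1
1 | 0 | 1 | 0 | 0
1 | 1 | 0 | 0 | 0
1 | 1 | 1 | 1 | 1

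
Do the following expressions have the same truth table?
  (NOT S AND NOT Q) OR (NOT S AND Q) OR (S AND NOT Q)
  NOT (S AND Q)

Yes, they are equivalent — the two output columns agree on all 4 assignments:
S | Q | Expression 1 | Expression 2
-----------------------------------
0 | 0 | 1 | 1
0 | 1 | 1 | 1
1 | 0 | 1 | 1
1 | 1 | 0 | 0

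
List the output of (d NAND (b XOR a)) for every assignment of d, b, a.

d | b | a | Output
------------------
0 | 0 | 0 | 1
0 | 0 | 1 | 1
0 | 1 | 0 | 1
0 | 1 | 1 | 1
1 | 0 | 0 | 1
1 | 0 | 1 | 0
1 | 1 | 0 | 0
1 | 1 | 1 | 1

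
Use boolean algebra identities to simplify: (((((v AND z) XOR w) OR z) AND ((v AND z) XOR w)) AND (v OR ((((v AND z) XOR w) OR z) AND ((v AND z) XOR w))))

By absorption (E AND (E OR v) = E) then absorption (E AND (E OR v) = E):
= ((v AND z) XOR w)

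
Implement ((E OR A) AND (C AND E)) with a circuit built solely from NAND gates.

((((E NAND E) NAND (A NAND A)) NAND ((C NAND E) NAND (C NAND E))) NAND (((E NAND E) NAND (A NAND A)) NAND ((C NAND E) NAND (C NAND E))))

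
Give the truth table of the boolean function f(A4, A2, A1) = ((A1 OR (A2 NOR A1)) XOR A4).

A4 | A2 | A1 | Output
---------------------
0 | 0 | 0 | 1
0 | 0 | 1 | 1
0 | 1 | 0 | 0
0 | 1 | 1 | 1
1 | 0 | 0 | 0
1 | 0 | 1 | 0
1 | 1 | 0 | 1
1 | 1 | 1 | 0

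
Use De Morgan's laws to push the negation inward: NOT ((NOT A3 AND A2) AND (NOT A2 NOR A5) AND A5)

NOT (NOT A3 AND A2) OR NOT (NOT A2 NOR A5) OR NOT A5
De Morgan's: NOT(AND of terms) = OR of negations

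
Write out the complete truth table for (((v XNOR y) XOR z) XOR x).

z | x | y | v | Output
----------------------
0 | 0 | 0 | 0 | 1
0 | 0 | 0 | 1 | 0
0 | 0 | 1 | 0 | 0
0 | 0 | 1 | 1 | 1
0 | 1 | 0 | 0 | 0
0 | 1 | 0 | 1 | 1
0 | 1 | 1 | 0 | 1
0 | 1 | 1 | 1 | 0
1 | 0 | 0 | 0 | 0
1 | 0 | 0 | 1 | 1
1 | 0 | 1 | 0 | 1
1 | 0 | 1 | 1 | 0
1 | 1 | 0 | 0 | 1
1 | 1 | 0 | 1 | 0
1 | 1 | 1 | 0 | 0
1 | 1 | 1 | 1 | 1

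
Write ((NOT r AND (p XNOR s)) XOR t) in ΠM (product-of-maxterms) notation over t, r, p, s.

ΠM(1, 2, 4, 5, 6, 7, 8, 11) = (t OR r OR p OR NOT s) AND (t OR r OR NOT p OR s) AND (t OR NOT r OR p OR s) AND (t OR NOT r OR p OR NOT s) AND (t OR NOT r OR NOT p OR s) AND (t OR NOT r OR NOT p OR NOT s) AND (NOT t OR r OR p OR s) AND (NOT t OR r OR NOT p OR NOT s)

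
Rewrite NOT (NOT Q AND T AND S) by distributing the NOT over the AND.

Q OR NOT T OR NOT S
De Morgan's: NOT(AND of terms) = OR of negations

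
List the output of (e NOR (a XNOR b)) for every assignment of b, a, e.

b | a | e | Output
------------------
0 | 0 | 0 | 0
0 | 0 | 1 | 0
0 | 1 | 0 | 1
0 | 1 | 1 | 0
1 | 0 | 0 | 1
1 | 0 | 1 | 0
1 | 1 | 0 | 0
1 | 1 | 1 | 0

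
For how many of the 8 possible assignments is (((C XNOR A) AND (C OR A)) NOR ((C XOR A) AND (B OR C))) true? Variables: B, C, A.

Satisfying assignments: (0,0,0), (0,0,1), (1,0,0)
Count: 3 out of 8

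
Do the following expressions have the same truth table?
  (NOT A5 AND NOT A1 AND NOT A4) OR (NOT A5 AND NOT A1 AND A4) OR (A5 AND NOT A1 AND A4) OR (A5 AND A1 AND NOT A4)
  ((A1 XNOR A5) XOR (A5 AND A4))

Yes, they are equivalent — the two output columns agree on all 8 assignments:
A5 | A1 | A4 | Expression 1 | Expression 2
------------------------------------------
0 | 0 | 0 | 1 | 1
0 | 0 | 1 | 1 | 1
0 | 1 | 0 | 0 | 0
0 | 1 | 1 | 0 | 0
1 | 0 | 0 | 0 | 0
1 | 0 | 1 | 1 | 1
1 | 1 | 0 | 1 | 1
1 | 1 | 1 | 0 | 0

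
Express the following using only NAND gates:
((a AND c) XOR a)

((((a NAND c) NAND (a NAND c)) NAND (((a NAND c) NAND (a NAND c)) NAND a)) NAND (a NAND (((a NAND c) NAND (a NAND c)) NAND a)))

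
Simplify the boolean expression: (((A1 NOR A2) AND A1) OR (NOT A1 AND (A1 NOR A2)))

By distribution ((E AND v) OR (E AND NOT v) = E):
= (A1 NOR A2)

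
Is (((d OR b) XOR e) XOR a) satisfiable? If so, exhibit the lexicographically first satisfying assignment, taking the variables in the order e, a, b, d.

e=0, a=0, b=0, d=1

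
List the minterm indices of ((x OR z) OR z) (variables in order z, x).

Σm(1, 2, 3) = (NOT z AND x) OR (z AND NOT x) OR (z AND x)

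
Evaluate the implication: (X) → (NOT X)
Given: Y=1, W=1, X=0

Antecedent (X) = 0; consequent (NOT X) = 1.
0 → 1 = 1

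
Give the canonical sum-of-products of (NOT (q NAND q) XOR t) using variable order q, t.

Σm(1, 2) = (NOT q AND t) OR (q AND NOT t)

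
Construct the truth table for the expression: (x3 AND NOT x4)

x4 | x3 | Output
----------------
0 | 0 | 0
0 | 1 | 1
1 | 0 | 0
1 | 1 | 0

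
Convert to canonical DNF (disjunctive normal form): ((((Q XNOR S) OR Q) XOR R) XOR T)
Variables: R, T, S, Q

(NOT R AND NOT T AND NOT S AND NOT Q) OR (NOT R AND NOT T AND NOT S AND Q) OR (NOT R AND NOT T AND S AND Q) OR (NOT R AND T AND S AND NOT Q) OR (R AND NOT T AND S AND NOT Q) OR (R AND T AND NOT S AND NOT Q) OR (R AND T AND NOT S AND Q) OR (R AND T AND S AND Q)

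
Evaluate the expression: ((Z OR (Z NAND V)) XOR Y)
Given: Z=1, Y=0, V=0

Substituting: ((1 OR (1 NAND 0)) XOR 0)
= 1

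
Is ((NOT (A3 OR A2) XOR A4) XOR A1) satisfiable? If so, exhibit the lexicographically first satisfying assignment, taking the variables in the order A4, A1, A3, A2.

A4=0, A1=0, A3=0, A2=0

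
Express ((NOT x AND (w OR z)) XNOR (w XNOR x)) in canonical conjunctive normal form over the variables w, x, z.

(w OR x OR z) AND (NOT w OR x OR z) AND (NOT w OR x OR NOT z) AND (NOT w OR NOT x OR z) AND (NOT w OR NOT x OR NOT z)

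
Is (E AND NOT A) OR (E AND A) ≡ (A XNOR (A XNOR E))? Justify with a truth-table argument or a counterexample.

Yes, they are equivalent — the two output columns agree on all 4 assignments:
E | A | Expression 1 | Expression 2
-----------------------------------
0 | 0 | 0 | 0
0 | 1 | 0 | 0
1 | 0 | 1 | 1
1 | 1 | 1 | 1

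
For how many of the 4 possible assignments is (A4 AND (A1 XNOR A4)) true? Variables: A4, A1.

Satisfying assignments: (1,1)
Count: 1 out of 4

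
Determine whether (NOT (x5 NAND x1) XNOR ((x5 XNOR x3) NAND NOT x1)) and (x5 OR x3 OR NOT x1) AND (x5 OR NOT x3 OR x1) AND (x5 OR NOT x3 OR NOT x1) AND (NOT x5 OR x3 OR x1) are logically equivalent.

Yes, they are equivalent — the two output columns agree on all 8 assignments:
x5 | x3 | x1 | Expression 1 | Expression 2
------------------------------------------
0 | 0 | 0 | 1 | 1
0 | 0 | 1 | 0 | 0
0 | 1 | 0 | 0 | 0
0 | 1 | 1 | 0 | 0
1 | 0 | 0 | 0 | 0
1 | 0 | 1 | 1 | 1
1 | 1 | 0 | 1 | 1
1 | 1 | 1 | 1 | 1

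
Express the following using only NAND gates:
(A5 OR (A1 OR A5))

((A5 NAND A5) NAND (((A1 NAND A1) NAND (A5 NAND A5)) NAND ((A1 NAND A1) NAND (A5 NAND A5))))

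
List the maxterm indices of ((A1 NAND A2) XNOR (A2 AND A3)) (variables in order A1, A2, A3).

ΠM(0, 1, 2, 4, 5, 7) = (A1 OR A2 OR A3) AND (A1 OR A2 OR NOT A3) AND (A1 OR NOT A2 OR A3) AND (NOT A1 OR A2 OR A3) AND (NOT A1 OR A2 OR NOT A3) AND (NOT A1 OR NOT A2 OR NOT A3)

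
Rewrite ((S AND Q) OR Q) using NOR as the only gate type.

((((S NOR S) NOR (Q NOR Q)) NOR Q) NOR (((S NOR S) NOR (Q NOR Q)) NOR Q))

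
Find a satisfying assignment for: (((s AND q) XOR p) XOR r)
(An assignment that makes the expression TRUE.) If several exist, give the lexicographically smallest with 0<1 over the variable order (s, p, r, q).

s=0, p=0, r=1, q=0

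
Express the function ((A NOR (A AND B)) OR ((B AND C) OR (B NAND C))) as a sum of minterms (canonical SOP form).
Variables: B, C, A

Σm(0, 1, 2, 3, 4, 5, 6, 7) = (NOT B AND NOT C AND NOT A) OR (NOT B AND NOT C AND A) OR (NOT B AND C AND NOT A) OR (NOT B AND C AND A) OR (B AND NOT C AND NOT A) OR (B AND NOT C AND A) OR (B AND C AND NOT A) OR (B AND C AND A)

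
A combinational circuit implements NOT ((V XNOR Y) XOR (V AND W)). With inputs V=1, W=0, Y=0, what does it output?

Substituting: NOT ((1 XNOR 0) XOR (1 AND 0))
= 1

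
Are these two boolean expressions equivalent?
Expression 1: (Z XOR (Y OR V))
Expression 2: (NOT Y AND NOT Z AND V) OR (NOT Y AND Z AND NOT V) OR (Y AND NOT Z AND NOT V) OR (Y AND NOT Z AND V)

Yes, they are equivalent — the two output columns agree on all 8 assignments:
Y | Z | V | Expression 1 | Expression 2
---------------------------------------
0 | 0 | 0 | 0 | 0
0 | 0 | 1 | 1 | 1
0 | 1 | 0 | 1 | 1
0 | 1 | 1 | 0 | 0
1 | 0 | 0 | 1 | 1
1 | 0 | 1 | 1 | 1
1 | 1 | 0 | 0 | 0
1 | 1 | 1 | 0 | 0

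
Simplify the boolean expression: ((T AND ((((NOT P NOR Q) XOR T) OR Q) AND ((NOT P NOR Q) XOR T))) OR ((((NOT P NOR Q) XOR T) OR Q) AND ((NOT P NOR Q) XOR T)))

By absorption (E OR (E AND v) = E) then absorption (E AND (E OR v) = E):
= ((NOT P NOR Q) XOR T)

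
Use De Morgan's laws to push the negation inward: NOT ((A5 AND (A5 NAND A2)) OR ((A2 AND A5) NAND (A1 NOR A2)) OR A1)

NOT (A5 AND (A5 NAND A2)) AND NOT ((A2 AND A5) NAND (A1 NOR A2)) AND NOT A1
De Morgan's: NOT(OR of terms) = AND of negations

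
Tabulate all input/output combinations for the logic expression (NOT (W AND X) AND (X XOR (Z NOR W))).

W | Z | X | Output
------------------
0 | 0 | 0 | 1
0 | 0 | 1 | 0
0 | 1 | 0 | 0
0 | 1 | 1 | 1
1 | 0 | 0 | 0
1 | 0 | 1 | 0
1 | 1 | 0 | 0
1 | 1 | 1 | 0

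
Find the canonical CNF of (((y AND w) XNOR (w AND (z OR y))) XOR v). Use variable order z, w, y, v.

(z OR w OR y OR NOT v) AND (z OR w OR NOT y OR NOT v) AND (z OR NOT w OR y OR NOT v) AND (z OR NOT w OR NOT y OR NOT v) AND (NOT z OR w OR y OR NOT v) AND (NOT z OR w OR NOT y OR NOT v) AND (NOT z OR NOT w OR y OR v) AND (NOT z OR NOT w OR NOT y OR NOT v)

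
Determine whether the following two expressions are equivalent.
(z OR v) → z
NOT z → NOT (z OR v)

Yes, Contrapositive is always equivalent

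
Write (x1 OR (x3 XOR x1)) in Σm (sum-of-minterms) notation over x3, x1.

Σm(1, 2, 3) = (NOT x3 AND x1) OR (x3 AND NOT x1) OR (x3 AND x1)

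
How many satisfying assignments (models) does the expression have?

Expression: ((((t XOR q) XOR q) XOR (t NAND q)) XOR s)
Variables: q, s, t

Satisfying assignments: (0,0,0), (0,1,1), (1,0,0), (1,0,1)
Count: 4 out of 8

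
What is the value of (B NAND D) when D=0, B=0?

Substituting: (0 NAND 0)
= 1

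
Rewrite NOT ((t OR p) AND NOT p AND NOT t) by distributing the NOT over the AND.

NOT (t OR p) OR p OR t
De Morgan's: NOT(AND of terms) = OR of negations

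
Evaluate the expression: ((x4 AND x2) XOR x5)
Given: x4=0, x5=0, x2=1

Substituting: ((0 AND 1) XOR 0)
= 0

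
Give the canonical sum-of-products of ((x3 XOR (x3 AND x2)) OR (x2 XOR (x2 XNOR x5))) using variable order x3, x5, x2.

Σm(0, 1, 4, 5, 6) = (NOT x3 AND NOT x5 AND NOT x2) OR (NOT x3 AND NOT x5 AND x2) OR (x3 AND NOT x5 AND NOT x2) OR (x3 AND NOT x5 AND x2) OR (x3 AND x5 AND NOT x2)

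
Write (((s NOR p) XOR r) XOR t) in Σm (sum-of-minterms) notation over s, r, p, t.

Σm(0, 3, 5, 6, 9, 11, 12, 14) = (NOT s AND NOT r AND NOT p AND NOT t) OR (NOT s AND NOT r AND p AND t) OR (NOT s AND r AND NOT p AND t) OR (NOT s AND r AND p AND NOT t) OR (s AND NOT r AND NOT p AND t) OR (s AND NOT r AND p AND t) OR (s AND r AND NOT p AND NOT t) OR (s AND r AND p AND NOT t)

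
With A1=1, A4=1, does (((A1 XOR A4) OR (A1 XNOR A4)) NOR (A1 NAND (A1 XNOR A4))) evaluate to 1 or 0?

Substituting: (((1 XOR 1) OR (1 XNOR 1)) NOR (1 NAND (1 XNOR 1)))
= 0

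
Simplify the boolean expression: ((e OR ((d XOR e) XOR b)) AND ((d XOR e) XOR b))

By absorption (E AND (E OR v) = E):
= ((d XOR e) XOR b)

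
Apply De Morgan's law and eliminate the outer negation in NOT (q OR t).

NOT q AND NOT t
De Morgan's: NOT(OR of terms) = AND of negations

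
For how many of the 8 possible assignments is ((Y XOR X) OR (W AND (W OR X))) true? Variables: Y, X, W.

Satisfying assignments: (0,0,1), (0,1,0), (0,1,1), (1,0,0), (1,0,1), (1,1,1)
Count: 6 out of 8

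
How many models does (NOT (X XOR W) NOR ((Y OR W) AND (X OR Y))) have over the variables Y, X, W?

Satisfying assignments: (0,0,1), (0,1,0)
Count: 2 out of 8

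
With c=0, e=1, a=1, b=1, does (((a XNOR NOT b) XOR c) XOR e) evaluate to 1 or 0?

Substituting: (((1 XNOR NOT 1) XOR 0) XOR 1)
= 1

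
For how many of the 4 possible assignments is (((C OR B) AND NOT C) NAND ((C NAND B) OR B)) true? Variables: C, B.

Satisfying assignments: (0,0), (1,0), (1,1)
Count: 3 out of 4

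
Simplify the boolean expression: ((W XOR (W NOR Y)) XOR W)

By XOR self-cancellation ((E XOR v) XOR v = E):
= (W NOR Y)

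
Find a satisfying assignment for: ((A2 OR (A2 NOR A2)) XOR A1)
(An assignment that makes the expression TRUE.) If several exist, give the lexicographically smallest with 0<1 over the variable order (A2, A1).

A2=0, A1=0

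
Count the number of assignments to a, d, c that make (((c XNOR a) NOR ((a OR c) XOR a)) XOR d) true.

Satisfying assignments: (0,1,0), (0,1,1), (1,0,0), (1,1,1)
Count: 4 out of 8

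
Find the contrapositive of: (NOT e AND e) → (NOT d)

Contrapositive: d → NOT (NOT e AND e)
Note: A statement and its contrapositive are logically equivalent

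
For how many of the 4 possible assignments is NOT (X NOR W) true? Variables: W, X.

Satisfying assignments: (0,1), (1,0), (1,1)
Count: 3 out of 4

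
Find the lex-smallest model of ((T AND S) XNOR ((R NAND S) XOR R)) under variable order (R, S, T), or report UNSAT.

R=0, S=1, T=1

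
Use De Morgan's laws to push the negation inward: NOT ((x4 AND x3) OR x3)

NOT (x4 AND x3) AND NOT x3
De Morgan's: NOT(OR of terms) = AND of negations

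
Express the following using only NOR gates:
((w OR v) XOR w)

((((((w NOR v) NOR (w NOR v)) NOR w) NOR (((w NOR v) NOR (w NOR v)) NOR w)) NOR ((((w NOR v) NOR (w NOR v)) NOR w) NOR (((w NOR v) NOR (w NOR v)) NOR w))) NOR ((((((w NOR v) NOR (w NOR v)) NOR ((w NOR v) NOR (w NOR v))) NOR (w NOR w)) NOR ((((w NOR v) NOR (w NOR v)) NOR ((w NOR v) NOR (w NOR v))) NOR (w NOR w))) NOR (((((w NOR v) NOR (w NOR v)) NOR ((w NOR v) NOR (w NOR v))) NOR (w NOR w)) NOR ((((w NOR v) NOR (w NOR v)) NOR ((w NOR v) NOR (w NOR v))) NOR (w NOR w)))))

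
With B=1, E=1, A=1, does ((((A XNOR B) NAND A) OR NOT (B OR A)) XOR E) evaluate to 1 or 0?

Substituting: ((((1 XNOR 1) NAND 1) OR NOT (1 OR 1)) XOR 1)
= 1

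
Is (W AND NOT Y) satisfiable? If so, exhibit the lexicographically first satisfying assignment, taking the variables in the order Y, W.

Y=0, W=1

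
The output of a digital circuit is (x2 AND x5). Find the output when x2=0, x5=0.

Substituting: (0 AND 0)
= 0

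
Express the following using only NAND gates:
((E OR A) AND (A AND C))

((((E NAND E) NAND (A NAND A)) NAND ((A NAND C) NAND (A NAND C))) NAND (((E NAND E) NAND (A NAND A)) NAND ((A NAND C) NAND (A NAND C))))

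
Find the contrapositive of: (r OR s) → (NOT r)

Contrapositive: r → NOT (r OR s)
Note: A statement and its contrapositive are logically equivalent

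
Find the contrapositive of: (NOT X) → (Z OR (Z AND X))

Contrapositive: NOT (Z OR (Z AND X)) → X
Note: A statement and its contrapositive are logically equivalent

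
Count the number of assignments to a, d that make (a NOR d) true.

Satisfying assignments: (0,0)
Count: 1 out of 4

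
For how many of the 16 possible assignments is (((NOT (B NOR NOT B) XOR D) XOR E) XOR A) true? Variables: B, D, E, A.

Satisfying assignments: (0,0,0,0), (0,0,1,1), (0,1,0,1), (0,1,1,0), (1,0,0,0), (1,0,1,1), (1,1,0,1), (1,1,1,0)
Count: 8 out of 16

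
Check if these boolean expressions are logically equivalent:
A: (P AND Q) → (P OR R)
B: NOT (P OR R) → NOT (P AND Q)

Yes, Contrapositive is always equivalent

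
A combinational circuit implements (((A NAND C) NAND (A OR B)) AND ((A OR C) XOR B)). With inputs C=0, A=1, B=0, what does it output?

Substituting: (((1 NAND 0) NAND (1 OR 0)) AND ((1 OR 0) XOR 0))
= 0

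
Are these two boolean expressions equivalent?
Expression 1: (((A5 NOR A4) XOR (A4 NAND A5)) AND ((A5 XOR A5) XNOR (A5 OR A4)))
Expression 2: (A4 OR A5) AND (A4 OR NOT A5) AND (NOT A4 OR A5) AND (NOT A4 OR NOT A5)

Yes, they are equivalent — the two output columns agree on all 4 assignments:
A4 | A5 | Expression 1 | Expression 2
-------------------------------------
0 | 0 | 0 | 0
0 | 1 | 0 | 0
1 | 0 | 0 | 0
1 | 1 | 0 | 0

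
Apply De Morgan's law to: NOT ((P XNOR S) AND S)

NOT (P XNOR S) OR NOT S
De Morgan's: NOT(AND of terms) = OR of negations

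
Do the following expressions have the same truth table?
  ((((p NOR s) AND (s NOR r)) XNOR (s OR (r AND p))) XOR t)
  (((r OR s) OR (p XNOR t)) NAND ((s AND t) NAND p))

No. Counterexample: with s=0, p=0, r=1, t=0, Expression 1 = 1 but Expression 2 = 0.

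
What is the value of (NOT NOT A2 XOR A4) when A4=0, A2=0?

Substituting: (NOT NOT 0 XOR 0)
= 0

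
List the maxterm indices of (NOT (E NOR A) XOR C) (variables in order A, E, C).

ΠM(0, 3, 5, 7) = (A OR E OR C) AND (A OR NOT E OR NOT C) AND (NOT A OR E OR NOT C) AND (NOT A OR NOT E OR NOT C)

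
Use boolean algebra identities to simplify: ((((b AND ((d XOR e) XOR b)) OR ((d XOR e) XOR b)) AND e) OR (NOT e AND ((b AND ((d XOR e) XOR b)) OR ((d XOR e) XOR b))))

By distribution ((E AND v) OR (E AND NOT v) = E) then absorption (E OR (E AND v) = E):
= ((d XOR e) XOR b)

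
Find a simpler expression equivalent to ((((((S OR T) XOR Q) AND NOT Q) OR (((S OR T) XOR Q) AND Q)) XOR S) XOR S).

By XOR self-cancellation ((E XOR v) XOR v = E) then distribution ((E AND v) OR (E AND NOT v) = E):
= ((S OR T) XOR Q)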